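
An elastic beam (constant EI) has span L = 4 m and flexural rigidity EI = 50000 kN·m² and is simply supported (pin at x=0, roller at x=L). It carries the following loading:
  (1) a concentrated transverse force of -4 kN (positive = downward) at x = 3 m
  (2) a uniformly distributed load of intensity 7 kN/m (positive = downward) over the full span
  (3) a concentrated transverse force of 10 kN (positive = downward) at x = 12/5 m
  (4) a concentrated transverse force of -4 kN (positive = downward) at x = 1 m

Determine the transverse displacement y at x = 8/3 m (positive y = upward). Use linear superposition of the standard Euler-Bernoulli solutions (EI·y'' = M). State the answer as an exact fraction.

y(8/3) = -76297/151875000 m

Load 1 — point force P=-4 kN at a=3 m (b=L-a=1):
  y_1 = -Pbx(L²-b²-x²)/(6LEI)  [x≤a] = -(-4)·1·(8/3)·(4²-1²-(8/3)²)/(6·4·50000) = 71/1012500 m
Load 2 — uniform load w=7 kN/m over full span:
  y_2 = -wx(L³-2Lx²+x³)/(24EI) = -7·(8/3)·(4³-2·4·(8/3)²+(8/3)³)/(24·50000) = -308/759375 m
Load 3 — point force P=10 kN at a=12/5 m (b=L-a=8/5):
  y_3 = -Pa(L-x)(2Lx-a²-x²)/(6LEI)  [x>a] = -10·(12/5)·(4-(8/3))·(2·4·(8/3)-(12/5)²-(8/3)²)/(6·4·50000) = -476/2109375 m
Load 4 — point force P=-4 kN at a=1 m (b=L-a=3):
  y_4 = -Pa(L-x)(2Lx-a²-x²)/(6LEI)  [x>a] = -(-4)·1·(4-(8/3))·(2·4·(8/3)-1²-(8/3)²)/(6·4·50000) = 119/2025000 m
Superposition: y = Σ y_i = -76297/151875000 m ≈ -0.000502 m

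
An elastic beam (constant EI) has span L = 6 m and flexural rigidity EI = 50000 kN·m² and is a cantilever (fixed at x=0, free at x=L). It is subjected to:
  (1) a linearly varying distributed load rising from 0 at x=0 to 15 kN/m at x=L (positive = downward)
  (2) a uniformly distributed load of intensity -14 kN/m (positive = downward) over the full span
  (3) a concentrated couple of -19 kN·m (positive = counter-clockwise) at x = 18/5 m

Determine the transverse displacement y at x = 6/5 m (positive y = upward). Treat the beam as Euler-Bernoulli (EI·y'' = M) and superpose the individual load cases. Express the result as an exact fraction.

Load 1 — triangular load w₀=15 kN/m (0→w₀ over full span):
  y_1 = (w₀Lx³/12-w₀L²x²/6-w₀x⁵/(120L))/EI = (15·6·(6/5)³/12-15·6²·(6/5)²/6-15·(6/5)⁵/(120·6))/50000 = -182331/78125000 m
Load 2 — uniform load w=-14 kN/m over full span:
  y_2 = -wx²(x²-4Lx+6L²)/(24EI) = -(-14)·(6/5)²·((6/5)²-4·6·(6/5)+6·6²)/(24·50000) = 24759/7812500 m
Load 3 — applied couple M₀=-19 kN·m at a=18/5 m (b=L-a=12/5):
  y_3 = M₀x²/(2EI)  [x≤a] = (-19)·(6/5)²/(2·50000) = -171/625000 m
Superposition: y = Σ y_i = 10971/19531250 m ≈ 0.000562 m

y(6/5) = 10971/19531250 m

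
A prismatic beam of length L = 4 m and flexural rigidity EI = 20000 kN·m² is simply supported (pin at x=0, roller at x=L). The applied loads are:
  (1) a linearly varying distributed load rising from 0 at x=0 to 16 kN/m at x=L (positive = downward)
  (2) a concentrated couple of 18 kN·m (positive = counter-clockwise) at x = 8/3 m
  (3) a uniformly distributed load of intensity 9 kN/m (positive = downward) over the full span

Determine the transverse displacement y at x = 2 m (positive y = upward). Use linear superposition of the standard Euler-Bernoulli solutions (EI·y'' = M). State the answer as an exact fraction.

y(2) = -1/300 m

Load 1 — triangular load w₀=16 kN/m (0→w₀ over full span):
  y_1 = -w₀x(7L⁴-10L²x²+3x⁴)/(360LEI) = -16·2·(7·4⁴-10·4²·2²+3·2⁴)/(360·4·20000) = -1/750 m
Load 2 — applied couple M₀=18 kN·m at a=8/3 m (b=L-a=4/3):
  y_2 = (M₀x³/(6L)+C₁x)/EI  [x≤a] with C₁=M₀(3b²-L²)/(6L)=-8 = (18·2³/(6·4)+(-8)·2)/20000 = -1/2000 m
Load 3 — uniform load w=9 kN/m over full span:
  y_3 = -wx(L³-2Lx²+x³)/(24EI) = -9·2·(4³-2·4·2²+2³)/(24·20000) = -3/2000 m
Superposition: y = Σ y_i = -1/300 m ≈ -0.003333 m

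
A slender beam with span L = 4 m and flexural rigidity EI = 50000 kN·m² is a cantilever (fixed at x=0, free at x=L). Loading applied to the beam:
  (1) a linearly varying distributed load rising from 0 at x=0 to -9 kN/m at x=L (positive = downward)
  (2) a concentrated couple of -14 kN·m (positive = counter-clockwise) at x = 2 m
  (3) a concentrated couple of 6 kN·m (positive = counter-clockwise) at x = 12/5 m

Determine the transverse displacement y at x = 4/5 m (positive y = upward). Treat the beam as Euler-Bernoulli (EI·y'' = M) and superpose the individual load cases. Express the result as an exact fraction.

Load 1 — triangular load w₀=-9 kN/m (0→w₀ over full span):
  y_1 = (w₀Lx³/12-w₀L²x²/6-w₀x⁵/(120L))/EI = ((-9)·4·(4/5)³/12-(-9)·4²·(4/5)²/6-(-9)·(4/5)⁵/(120·4))/50000 = 13506/48828125 m
Load 2 — applied couple M₀=-14 kN·m at a=2 m (b=L-a=2):
  y_2 = M₀x²/(2EI)  [x≤a] = (-14)·(4/5)²/(2·50000) = -7/78125 m
Load 3 — applied couple M₀=6 kN·m at a=12/5 m (b=L-a=8/5):
  y_3 = M₀x²/(2EI)  [x≤a] = 6·(4/5)²/(2·50000) = 3/78125 m
Superposition: y = Σ y_i = 11006/48828125 m ≈ 0.000225 m

y(4/5) = 11006/48828125 m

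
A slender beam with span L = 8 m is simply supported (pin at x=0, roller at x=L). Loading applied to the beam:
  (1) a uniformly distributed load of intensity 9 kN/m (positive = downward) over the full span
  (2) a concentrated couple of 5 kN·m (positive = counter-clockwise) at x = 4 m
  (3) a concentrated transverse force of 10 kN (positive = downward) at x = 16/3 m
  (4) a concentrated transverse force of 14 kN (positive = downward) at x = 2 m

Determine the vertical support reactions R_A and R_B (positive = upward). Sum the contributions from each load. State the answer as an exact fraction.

Load 1 — uniform load w=9 kN/m over full span:
  R_A = wL/2 = 9·8/2 = 36 kN
  R_B = wL/2 = 9·8/2 = 36 kN
Load 2 — applied couple M₀=5 kN·m at a=4 m (b=L-a=4):
  R_A = M₀/L = 5/8 kN
  R_B = -M₀/L = -5/8 kN
Load 3 — point force P=10 kN at a=16/3 m (b=L-a=8/3):
  R_A = Pb/L = 10·(8/3)/8 = 10/3 kN
  R_B = Pa/L = 10·(16/3)/8 = 20/3 kN
Load 4 — point force P=14 kN at a=2 m (b=L-a=6):
  R_A = Pb/L = 14·6/8 = 21/2 kN
  R_B = Pa/L = 14·2/8 = 7/2 kN
Superposition: R_A = 1211/24 kN, R_B = 1093/24 kN

R_A = 1211/24 kN, R_B = 1093/24 kN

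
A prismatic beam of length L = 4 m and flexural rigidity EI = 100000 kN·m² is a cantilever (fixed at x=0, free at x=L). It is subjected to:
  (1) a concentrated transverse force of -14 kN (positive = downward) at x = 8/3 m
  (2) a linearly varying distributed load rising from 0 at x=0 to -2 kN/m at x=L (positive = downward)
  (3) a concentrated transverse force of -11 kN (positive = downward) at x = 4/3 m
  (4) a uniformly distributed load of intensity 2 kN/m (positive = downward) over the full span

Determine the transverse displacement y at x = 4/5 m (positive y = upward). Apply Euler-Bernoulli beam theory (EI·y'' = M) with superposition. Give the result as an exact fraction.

Load 1 — point force P=-14 kN at a=8/3 m (b=L-a=4/3):
  y_1 = -Px²(3a-x)/(6EI)  [x≤a] = -(-14)·(4/5)²·(3·(8/3)-(4/5))/(6·100000) = 42/390625 m
Load 2 — triangular load w₀=-2 kN/m (0→w₀ over full span):
  y_2 = (w₀Lx³/12-w₀L²x²/6-w₀x⁵/(120L))/EI = ((-2)·4·(4/5)³/12-(-2)·4²·(4/5)²/6-(-2)·(4/5)⁵/(120·4))/100000 = 4502/146484375 m
Load 3 — point force P=-11 kN at a=4/3 m (b=L-a=8/3):
  y_3 = -Px²(3a-x)/(6EI)  [x≤a] = -(-11)·(4/5)²·(3·(4/3)-(4/5))/(6·100000) = 44/1171875 m
Load 4 — uniform load w=2 kN/m over full span:
  y_4 = -wx²(x²-4Lx+6L²)/(24EI) = -2·(4/5)²·((4/5)²-4·4·(4/5)+6·4²)/(24·100000) = -262/5859375 m
Superposition: y = Σ y_i = 19202/146484375 m ≈ 0.000131 m

y(4/5) = 19202/146484375 m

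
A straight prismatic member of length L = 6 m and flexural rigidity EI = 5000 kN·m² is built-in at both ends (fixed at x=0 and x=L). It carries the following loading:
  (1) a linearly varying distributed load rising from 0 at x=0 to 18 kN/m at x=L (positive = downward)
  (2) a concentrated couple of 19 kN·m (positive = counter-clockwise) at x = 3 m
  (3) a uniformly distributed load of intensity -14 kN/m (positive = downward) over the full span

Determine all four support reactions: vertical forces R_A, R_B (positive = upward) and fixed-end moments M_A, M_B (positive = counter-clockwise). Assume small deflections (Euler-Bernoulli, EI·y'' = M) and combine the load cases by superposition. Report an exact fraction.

Load 1 — triangular load w₀=18 kN/m (0→w₀ over full span):
  R_A = 3w₀L/20 = 3·18·6/20 = 81/5 kN
  M_A = w₀L²/30 = 18·6²/30 = 108/5 kN·m
  R_B = 7w₀L/20 = 7·18·6/20 = 189/5 kN
  M_B = -w₀L²/20 = -18·6²/20 = -162/5 kN·m
Load 2 — applied couple M₀=19 kN·m at a=3 m (b=L-a=3):
  R_A = 6M₀ab/L³ = 6·19·3·3/6³ = 19/4 kN
  M_A = M₀b(2a-b)/L² = 19·3·(2·3-3)/6² = 19/4 kN·m
  R_B = -6M₀ab/L³ = -6·19·3·3/6³ = -19/4 kN
  M_B = M₀a(2b-a)/L² = 19·3·(2·3-3)/6² = 19/4 kN·m
Load 3 — uniform load w=-14 kN/m over full span:
  R_A = wL/2 = (-14)·6/2 = -42 kN
  M_A = wL²/12 = (-14)·6²/12 = -42 kN·m
  R_B = wL/2 = (-14)·6/2 = -42 kN
  M_B = -wL²/12 = -(-14)·6²/12 = 42 kN·m
Superposition: R_A = -421/20 kN, M_A = -313/20 kN·m, R_B = -179/20 kN, M_B = 287/20 kN·m

R_A = -421/20 kN, M_A = -313/20 kN·m, R_B = -179/20 kN, M_B = 287/20 kN·m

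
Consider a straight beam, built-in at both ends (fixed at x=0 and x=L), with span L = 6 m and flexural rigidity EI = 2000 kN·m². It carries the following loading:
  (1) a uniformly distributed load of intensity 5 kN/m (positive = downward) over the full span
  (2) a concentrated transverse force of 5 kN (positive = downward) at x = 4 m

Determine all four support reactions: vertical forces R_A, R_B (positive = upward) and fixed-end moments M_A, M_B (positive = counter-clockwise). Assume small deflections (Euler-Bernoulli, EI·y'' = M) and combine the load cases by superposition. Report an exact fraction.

R_A = 440/27 kN, M_A = 155/9 kN·m, R_B = 505/27 kN, M_B = -175/9 kN·m

Load 1 — uniform load w=5 kN/m over full span:
  R_A = wL/2 = 5·6/2 = 15 kN
  M_A = wL²/12 = 5·6²/12 = 15 kN·m
  R_B = wL/2 = 5·6/2 = 15 kN
  M_B = -wL²/12 = -5·6²/12 = -15 kN·m
Load 2 — point force P=5 kN at a=4 m (b=L-a=2):
  R_A = Pb²(3a+b)/L³ = 5·2²·(3·4+2)/6³ = 35/27 kN
  M_A = Pab²/L² = 5·4·2²/6² = 20/9 kN·m
  R_B = Pa²(a+3b)/L³ = 5·4²·(4+3·2)/6³ = 100/27 kN
  M_B = -Pa²b/L² = -5·4²·2/6² = -40/9 kN·m
Superposition: R_A = 440/27 kN, M_A = 155/9 kN·m, R_B = 505/27 kN, M_B = -175/9 kN·m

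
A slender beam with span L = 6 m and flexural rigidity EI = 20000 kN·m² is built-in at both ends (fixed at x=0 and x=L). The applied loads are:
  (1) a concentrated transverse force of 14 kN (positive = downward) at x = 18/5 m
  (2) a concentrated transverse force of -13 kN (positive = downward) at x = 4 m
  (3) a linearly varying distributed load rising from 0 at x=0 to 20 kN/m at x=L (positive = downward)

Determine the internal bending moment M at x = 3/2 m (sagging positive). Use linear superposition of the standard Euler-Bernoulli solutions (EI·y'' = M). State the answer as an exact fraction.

Load 1 — point force P=14 kN at a=18/5 m (b=L-a=12/5):
  M_1 = Pb²(3a+b)x/L³ - Pab²/L²  [x≤a] = 14·(12/5)²·(3·(18/5)+(12/5))·(3/2)/6³ - 14·(18/5)·(12/5)²/6² = -84/125 kN·m
Load 2 — point force P=-13 kN at a=4 m (b=L-a=2):
  M_2 = Pb²(3a+b)x/L³ - Pab²/L²  [x≤a] = (-13)·2²·(3·4+2)·(3/2)/6³ - (-13)·4·2²/6² = 13/18 kN·m
Load 3 — triangular load w₀=20 kN/m (0→w₀ over full span):
  M_3 = 3w₀Lx/20 - w₀L²/30 - w₀x³/(6L) = 3·20·6·(3/2)/20 - 20·6²/30 - 20·(3/2)³/(6·6) = 9/8 kN·m
Superposition: M = Σ M_i = 10577/9000 kN·m ≈ 1.175222 kN·m

M(3/2) = 10577/9000 kN·m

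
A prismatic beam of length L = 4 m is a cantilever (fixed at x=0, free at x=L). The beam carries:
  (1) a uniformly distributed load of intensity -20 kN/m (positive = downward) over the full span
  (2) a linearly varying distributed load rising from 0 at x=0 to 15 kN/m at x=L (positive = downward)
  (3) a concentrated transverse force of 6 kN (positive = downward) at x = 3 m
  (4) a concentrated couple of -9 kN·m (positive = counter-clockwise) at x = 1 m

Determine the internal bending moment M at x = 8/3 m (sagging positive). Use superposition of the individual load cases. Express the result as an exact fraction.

Load 1 — uniform load w=-20 kN/m over full span:
  M_1 = -w(L-x)²/2 = -(-20)·(4-(8/3))²/2 = 160/9 kN·m
Load 2 — triangular load w₀=15 kN/m (0→w₀ over full span):
  M_2 = w₀Lx/2 - w₀L²/3 - w₀x³/(6L) = 15·4·(8/3)/2 - 15·4²/3 - 15·(8/3)³/(6·4) = -320/27 kN·m
Load 3 — point force P=6 kN at a=3 m (b=L-a=1):
  M_3 = -P(a-x)  [x≤a] = -6·(3-(8/3)) = -2 kN·m
Load 4 — applied couple M₀=-9 kN·m at a=1 m (b=L-a=3):
  M_4 = 0  [x>a] = 0 kN·m
Superposition: M = Σ M_i = 106/27 kN·m ≈ 3.925926 kN·m

M(8/3) = 106/27 kN·m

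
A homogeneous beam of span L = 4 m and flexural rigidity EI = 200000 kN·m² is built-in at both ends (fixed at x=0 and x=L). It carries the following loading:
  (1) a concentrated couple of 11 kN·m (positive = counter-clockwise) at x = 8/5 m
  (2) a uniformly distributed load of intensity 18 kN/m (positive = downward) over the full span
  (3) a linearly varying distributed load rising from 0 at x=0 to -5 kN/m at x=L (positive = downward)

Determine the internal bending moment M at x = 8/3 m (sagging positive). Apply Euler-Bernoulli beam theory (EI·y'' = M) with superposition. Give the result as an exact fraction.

Load 1 — applied couple M₀=11 kN·m at a=8/5 m (b=L-a=12/5):
  M_1 = R_Ax - M_A - M₀  [x>a] with R_A=99/25, M_A=33/25 = (99/25)·(8/3) - (33/25) - 11 = -44/25 kN·m
Load 2 — uniform load w=18 kN/m over full span:
  M_2 = wLx/2 - wL²/12 - wx²/2 = 18·4·(8/3)/2 - 18·4²/12 - 18·(8/3)²/2 = 8 kN·m
Load 3 — triangular load w₀=-5 kN/m (0→w₀ over full span):
  M_3 = 3w₀Lx/20 - w₀L²/30 - w₀x³/(6L) = 3·(-5)·4·(8/3)/20 - (-5)·4²/30 - (-5)·(8/3)³/(6·4) = -112/81 kN·m
Superposition: M = Σ M_i = 9836/2025 kN·m ≈ 4.857284 kN·m

M(8/3) = 9836/2025 kN·m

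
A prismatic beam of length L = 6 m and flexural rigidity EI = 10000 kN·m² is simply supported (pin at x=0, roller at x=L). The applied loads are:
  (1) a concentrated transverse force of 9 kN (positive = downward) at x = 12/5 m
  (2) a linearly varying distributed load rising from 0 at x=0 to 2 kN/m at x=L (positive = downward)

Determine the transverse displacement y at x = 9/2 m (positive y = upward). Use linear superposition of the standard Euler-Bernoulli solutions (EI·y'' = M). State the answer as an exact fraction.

y(9/2) = -1207737/320000000 m

Load 1 — point force P=9 kN at a=12/5 m (b=L-a=18/5):
  y_1 = -Pa(L-x)(2Lx-a²-x²)/(6LEI)  [x>a] = -9·(12/5)·(6-(9/2))·(2·6·(9/2)-(12/5)²-(9/2)²)/(6·6·10000) = -25191/10000000 m
Load 2 — triangular load w₀=2 kN/m (0→w₀ over full span):
  y_2 = -w₀x(7L⁴-10L²x²+3x⁴)/(360LEI) = -2·(9/2)·(7·6⁴-10·6²·(9/2)²+3·(9/2)⁴)/(360·6·10000) = -3213/2560000 m
Superposition: y = Σ y_i = -1207737/320000000 m ≈ -0.003774 m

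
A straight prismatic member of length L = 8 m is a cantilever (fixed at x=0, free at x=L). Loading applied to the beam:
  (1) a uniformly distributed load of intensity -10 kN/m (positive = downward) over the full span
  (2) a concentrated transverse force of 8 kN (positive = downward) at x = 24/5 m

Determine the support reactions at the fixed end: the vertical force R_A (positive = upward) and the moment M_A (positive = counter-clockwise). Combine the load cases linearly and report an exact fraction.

Load 1 — uniform load w=-10 kN/m over full span:
  R_A = wL = (-10)·8 = -80 kN
  M_A = wL²/2 = (-10)·8²/2 = -320 kN·m
Load 2 — point force P=8 kN at a=24/5 m (b=L-a=16/5):
  R_A = P = 8 kN
  M_A = Pa = 8·(24/5) = 192/5 kN·m
Superposition: R_A = -72 kN, M_A = -1408/5 kN·m

R_A = -72 kN, M_A = -1408/5 kN·m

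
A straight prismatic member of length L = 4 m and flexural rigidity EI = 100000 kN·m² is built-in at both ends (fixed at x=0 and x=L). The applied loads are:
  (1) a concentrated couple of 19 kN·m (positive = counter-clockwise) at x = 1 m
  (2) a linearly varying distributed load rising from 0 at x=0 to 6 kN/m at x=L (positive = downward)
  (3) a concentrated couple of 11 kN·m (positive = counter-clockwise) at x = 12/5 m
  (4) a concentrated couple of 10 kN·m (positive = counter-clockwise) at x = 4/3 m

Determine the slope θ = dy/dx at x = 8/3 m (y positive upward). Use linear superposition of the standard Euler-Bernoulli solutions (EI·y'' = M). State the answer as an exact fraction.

θ(8/3) = -7217/405000000 rad

Load 1 — applied couple M₀=19 kN·m at a=1 m (b=L-a=3):
  θ_1 = (R_Ax²/2 - M_Ax - M₀(x-a))/EI  [x>a] with R_A=171/32, M_A=-57/16 = ((171/32)·(8/3)²/2 - (-57/16)·(8/3) - 19·((8/3)-1))/100000 = -19/600000 rad
Load 2 — triangular load w₀=6 kN/m (0→w₀ over full span):
  θ_2 = -w₀(2x(L-x)(L-2x)(x+2L)+x²(L-x)²)/(120LEI) = -6·(2·(8/3)·(4-(8/3))·(4-2·(8/3))·((8/3)+2·4)+(8/3)²·(4-(8/3))²)/(120·4·100000) = 14/1265625 rad
Load 3 — applied couple M₀=11 kN·m at a=12/5 m (b=L-a=8/5):
  θ_3 = (R_Ax²/2 - M_Ax - M₀(x-a))/EI  [x>a] with R_A=99/25, M_A=88/25 = ((99/25)·(8/3)²/2 - (88/25)·(8/3) - 11·((8/3)-(12/5)))/100000 = 11/625000 rad
Load 4 — applied couple M₀=10 kN·m at a=4/3 m (b=L-a=8/3):
  θ_4 = (R_Ax²/2 - M_Ax - M₀(x-a))/EI  [x>a] with R_A=10/3, M_A=0 = ((10/3)·(8/3)²/2 - 0·(8/3) - 10·((8/3)-(4/3)))/100000 = -1/67500 rad
Superposition: θ = Σ θ_i = -7217/405000000 rad ≈ -0.000018 rad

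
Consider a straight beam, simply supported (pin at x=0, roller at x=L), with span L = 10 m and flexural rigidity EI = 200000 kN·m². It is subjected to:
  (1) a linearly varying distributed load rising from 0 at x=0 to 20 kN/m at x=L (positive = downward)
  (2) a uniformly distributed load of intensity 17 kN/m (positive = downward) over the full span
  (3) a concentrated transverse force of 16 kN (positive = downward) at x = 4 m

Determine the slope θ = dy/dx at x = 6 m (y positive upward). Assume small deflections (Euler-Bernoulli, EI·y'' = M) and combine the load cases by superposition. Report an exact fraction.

θ(6) = 15803/9000000 rad

Load 1 — triangular load w₀=20 kN/m (0→w₀ over full span):
  θ_1 = -w₀(7L⁴-30L²x²+15x⁴)/(360LEI) = -20·(7·10⁴-30·10²·6²+15·6⁴)/(360·10·200000) = 29/56250 rad
Load 2 — uniform load w=17 kN/m over full span:
  θ_2 = -w(L³-6Lx²+4x³)/(24EI) = -17·(10³-6·10·6²+4·6³)/(24·200000) = 629/600000 rad
Load 3 — point force P=16 kN at a=4 m (b=L-a=6):
  θ_3 = -Pa(2L²-6Lx+3x²+a²)/(6LEI)  [x>a] = -16·4·(2·10²-6·10·6+3·6²+4²)/(6·10·200000) = 3/15625 rad
Superposition: θ = Σ θ_i = 15803/9000000 rad ≈ 0.001756 rad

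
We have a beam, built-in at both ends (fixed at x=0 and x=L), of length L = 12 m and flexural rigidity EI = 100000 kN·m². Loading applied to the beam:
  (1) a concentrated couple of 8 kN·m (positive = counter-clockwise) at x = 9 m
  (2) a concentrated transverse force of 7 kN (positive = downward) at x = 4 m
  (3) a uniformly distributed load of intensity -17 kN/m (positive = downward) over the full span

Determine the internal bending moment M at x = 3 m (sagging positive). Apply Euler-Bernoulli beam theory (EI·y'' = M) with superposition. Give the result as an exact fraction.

Load 1 — applied couple M₀=8 kN·m at a=9 m (b=L-a=3):
  M_1 = R_Ax - M_A  [x≤a] with R_A=3/4, M_A=5/2 = (3/4)·3 - (5/2) = -1/4 kN·m
Load 2 — point force P=7 kN at a=4 m (b=L-a=8):
  M_2 = Pb²(3a+b)x/L³ - Pab²/L²  [x≤a] = 7·8²·(3·4+8)·3/12³ - 7·4·8²/12² = 28/9 kN·m
Load 3 — uniform load w=-17 kN/m over full span:
  M_3 = wLx/2 - wL²/12 - wx²/2 = (-17)·12·3/2 - (-17)·12²/12 - (-17)·3²/2 = -51/2 kN·m
Superposition: M = Σ M_i = -815/36 kN·m ≈ -22.638889 kN·m

M(3) = -815/36 kN·m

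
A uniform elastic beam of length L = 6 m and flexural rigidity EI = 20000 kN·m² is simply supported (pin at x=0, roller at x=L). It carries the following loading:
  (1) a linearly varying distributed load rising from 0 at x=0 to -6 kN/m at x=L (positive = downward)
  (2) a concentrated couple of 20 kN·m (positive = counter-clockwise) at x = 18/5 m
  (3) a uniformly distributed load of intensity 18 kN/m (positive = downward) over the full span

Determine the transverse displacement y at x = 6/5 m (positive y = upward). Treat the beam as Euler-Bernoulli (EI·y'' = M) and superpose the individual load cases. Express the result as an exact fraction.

y(6/5) = -159561/19531250 m

Load 1 — triangular load w₀=-6 kN/m (0→w₀ over full span):
  y_1 = -w₀x(7L⁴-10L²x²+3x⁴)/(360LEI) = -(-6)·(6/5)·(7·6⁴-10·6²·(6/5)²+3·(6/5)⁴)/(360·6·20000) = 13932/9765625 m
Load 2 — applied couple M₀=20 kN·m at a=18/5 m (b=L-a=12/5):
  y_2 = (M₀x³/(6L)+C₁x)/EI  [x≤a] with C₁=M₀(3b²-L²)/(6L)=-52/5 = (20·(6/5)³/(6·6)+(-52/5)·(6/5))/20000 = -9/15625 m
Load 3 — uniform load w=18 kN/m over full span:
  y_3 = -wx(L³-2Lx²+x³)/(24EI) = -18·(6/5)·(6³-2·6·(6/5)²+(6/5)³)/(24·20000) = -7047/781250 m
Superposition: y = Σ y_i = -159561/19531250 m ≈ -0.008170 m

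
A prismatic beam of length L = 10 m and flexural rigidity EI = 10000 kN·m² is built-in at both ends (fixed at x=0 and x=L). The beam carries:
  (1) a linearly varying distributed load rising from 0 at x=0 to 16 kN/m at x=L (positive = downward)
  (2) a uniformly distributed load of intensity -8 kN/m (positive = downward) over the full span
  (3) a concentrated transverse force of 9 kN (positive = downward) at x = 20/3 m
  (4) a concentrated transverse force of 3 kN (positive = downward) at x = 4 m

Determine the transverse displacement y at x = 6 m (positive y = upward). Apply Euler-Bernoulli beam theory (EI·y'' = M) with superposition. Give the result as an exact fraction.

y(6) = -1733/312500 m

Load 1 — triangular load w₀=16 kN/m (0→w₀ over full span):
  y_1 = -w₀x²(L-x)²(x+2L)/(120LEI) = -16·6²·(10-6)²·(6+2·10)/(120·10·10000) = -312/15625 m
Load 2 — uniform load w=-8 kN/m over full span:
  y_2 = -wx²(L-x)²/(24EI) = -(-8)·6²·(10-6)²/(24·10000) = 12/625 m
Load 3 — point force P=9 kN at a=20/3 m (b=L-a=10/3):
  y_3 = -Pb²x²(3aL-(3a+b)x)/(6L³EI)  [x≤a] = -9·(10/3)²·6²·(3·(20/3)·10-(3·(20/3)+(10/3))·6)/(6·10³·10000) = -9/2500 m
Load 4 — point force P=3 kN at a=4 m (b=L-a=6):
  y_4 = -Pa²(L-x)²(3bL-(3b+a)(L-x))/(6L³EI)  [x>a] = -3·4²·(10-6)²·(3·6·10-(3·6+4)·(10-6))/(6·10³·10000) = -92/78125 m
Superposition: y = Σ y_i = -1733/312500 m ≈ -0.005546 m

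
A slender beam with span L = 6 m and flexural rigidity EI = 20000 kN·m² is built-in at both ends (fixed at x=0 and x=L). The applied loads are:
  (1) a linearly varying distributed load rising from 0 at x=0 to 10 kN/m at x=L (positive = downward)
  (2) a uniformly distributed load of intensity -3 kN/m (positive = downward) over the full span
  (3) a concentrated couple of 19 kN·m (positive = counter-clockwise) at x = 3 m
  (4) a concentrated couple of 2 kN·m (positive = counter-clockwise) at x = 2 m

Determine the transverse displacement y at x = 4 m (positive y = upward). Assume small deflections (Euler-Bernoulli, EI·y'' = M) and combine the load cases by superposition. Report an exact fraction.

Load 1 — triangular load w₀=10 kN/m (0→w₀ over full span):
  y_1 = -w₀x²(L-x)²(x+2L)/(120LEI) = -10·4²·(6-4)²·(4+2·6)/(120·6·20000) = -4/5625 m
Load 2 — uniform load w=-3 kN/m over full span:
  y_2 = -wx²(L-x)²/(24EI) = -(-3)·4²·(6-4)²/(24·20000) = 1/2500 m
Load 3 — applied couple M₀=19 kN·m at a=3 m (b=L-a=3):
  y_3 = (R_Ax³/6 - M_Ax²/2 - M₀(x-a)²/2)/EI  [x>a] with R_A=19/4, M_A=19/4 = ((19/4)·4³/6 - (19/4)·4²/2 - 19·(4-3)²/2)/20000 = 19/120000 m
Load 4 — applied couple M₀=2 kN·m at a=2 m (b=L-a=4):
  y_4 = (R_Ax³/6 - M_Ax²/2 - M₀(x-a)²/2)/EI  [x>a] with R_A=4/9, M_A=0 = ((4/9)·4³/6 - 0·4²/2 - 2·(4-2)²/2)/20000 = 1/27000 m
Superposition: y = Σ y_i = -1/8640 m ≈ -0.000116 m

y(4) = -1/8640 m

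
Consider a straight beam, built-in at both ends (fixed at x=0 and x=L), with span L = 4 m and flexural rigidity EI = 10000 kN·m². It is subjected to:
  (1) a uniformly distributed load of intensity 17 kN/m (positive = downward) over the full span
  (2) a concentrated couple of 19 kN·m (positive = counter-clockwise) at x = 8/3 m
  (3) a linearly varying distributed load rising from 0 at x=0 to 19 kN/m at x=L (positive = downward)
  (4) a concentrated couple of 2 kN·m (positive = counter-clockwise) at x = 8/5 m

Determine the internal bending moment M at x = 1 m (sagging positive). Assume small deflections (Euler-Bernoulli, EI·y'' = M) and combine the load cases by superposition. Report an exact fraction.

M(1) = 2273/600 kN·m

Load 1 — uniform load w=17 kN/m over full span:
  M_1 = wLx/2 - wL²/12 - wx²/2 = 17·4·1/2 - 17·4²/12 - 17·1²/2 = 17/6 kN·m
Load 2 — applied couple M₀=19 kN·m at a=8/3 m (b=L-a=4/3):
  M_2 = R_Ax - M_A  [x≤a] with R_A=19/3, M_A=19/3 = (19/3)·1 - (19/3) = 0 kN·m
Load 3 — triangular load w₀=19 kN/m (0→w₀ over full span):
  M_3 = 3w₀Lx/20 - w₀L²/30 - w₀x³/(6L) = 3·19·4·1/20 - 19·4²/30 - 19·1³/(6·4) = 19/40 kN·m
Load 4 — applied couple M₀=2 kN·m at a=8/5 m (b=L-a=12/5):
  M_4 = R_Ax - M_A  [x≤a] with R_A=18/25, M_A=6/25 = (18/25)·1 - (6/25) = 12/25 kN·m
Superposition: M = Σ M_i = 2273/600 kN·m ≈ 3.788333 kN·m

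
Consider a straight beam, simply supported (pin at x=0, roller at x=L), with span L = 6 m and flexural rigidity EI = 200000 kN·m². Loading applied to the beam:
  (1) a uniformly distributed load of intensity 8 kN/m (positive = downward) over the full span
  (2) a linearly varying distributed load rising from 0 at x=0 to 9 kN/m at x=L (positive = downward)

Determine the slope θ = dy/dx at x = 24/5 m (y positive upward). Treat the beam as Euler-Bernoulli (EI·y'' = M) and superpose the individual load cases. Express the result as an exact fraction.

θ(24/5) = 56079/125000000 rad

Load 1 — uniform load w=8 kN/m over full span:
  θ_1 = -w(L³-6Lx²+4x³)/(24EI) = -8·(6³-6·6·(24/5)²+4·(24/5)³)/(24·200000) = 891/3125000 rad
Load 2 — triangular load w₀=9 kN/m (0→w₀ over full span):
  θ_2 = -w₀(7L⁴-30L²x²+15x⁴)/(360LEI) = -9·(7·6⁴-30·6²·(24/5)²+15·(24/5)⁴)/(360·6·200000) = 20439/125000000 rad
Superposition: θ = Σ θ_i = 56079/125000000 rad ≈ 0.000449 rad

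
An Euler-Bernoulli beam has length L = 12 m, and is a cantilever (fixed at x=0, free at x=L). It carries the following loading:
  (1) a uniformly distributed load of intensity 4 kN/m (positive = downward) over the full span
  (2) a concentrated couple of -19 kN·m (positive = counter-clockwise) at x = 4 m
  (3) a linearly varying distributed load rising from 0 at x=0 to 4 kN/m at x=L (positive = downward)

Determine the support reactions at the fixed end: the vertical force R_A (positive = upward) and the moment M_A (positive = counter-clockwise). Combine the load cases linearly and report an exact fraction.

R_A = 72 kN, M_A = 499 kN·m

Load 1 — uniform load w=4 kN/m over full span:
  R_A = wL = 4·12 = 48 kN
  M_A = wL²/2 = 4·12²/2 = 288 kN·m
Load 2 — applied couple M₀=-19 kN·m at a=4 m (b=L-a=8):
  R_A = 0 kN
  M_A = -M₀ = -(-19) = 19 kN·m
Load 3 — triangular load w₀=4 kN/m (0→w₀ over full span):
  R_A = w₀L/2 = 4·12/2 = 24 kN
  M_A = w₀L²/3 = 4·12²/3 = 192 kN·m
Superposition: R_A = 72 kN, M_A = 499 kN·m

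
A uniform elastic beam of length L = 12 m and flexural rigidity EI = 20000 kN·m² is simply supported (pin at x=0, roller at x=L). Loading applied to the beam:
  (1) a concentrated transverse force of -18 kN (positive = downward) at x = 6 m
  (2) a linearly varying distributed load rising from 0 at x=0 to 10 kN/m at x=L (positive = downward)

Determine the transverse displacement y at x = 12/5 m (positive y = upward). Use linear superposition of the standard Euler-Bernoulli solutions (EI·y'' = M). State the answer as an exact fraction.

y(12/5) = -153441/7812500 m

Load 1 — point force P=-18 kN at a=6 m (b=L-a=6):
  y_1 = -Pbx(L²-b²-x²)/(6LEI)  [x≤a] = -(-18)·6·(12/5)·(12²-6²-(12/5)²)/(6·12·20000) = 5751/312500 m
Load 2 — triangular load w₀=10 kN/m (0→w₀ over full span):
  y_2 = -w₀x(7L⁴-10L²x²+3x⁴)/(360LEI) = -10·(12/5)·(7·12⁴-10·12²·(12/5)²+3·(12/5)⁴)/(360·12·20000) = -74304/1953125 m
Superposition: y = Σ y_i = -153441/7812500 m ≈ -0.019640 m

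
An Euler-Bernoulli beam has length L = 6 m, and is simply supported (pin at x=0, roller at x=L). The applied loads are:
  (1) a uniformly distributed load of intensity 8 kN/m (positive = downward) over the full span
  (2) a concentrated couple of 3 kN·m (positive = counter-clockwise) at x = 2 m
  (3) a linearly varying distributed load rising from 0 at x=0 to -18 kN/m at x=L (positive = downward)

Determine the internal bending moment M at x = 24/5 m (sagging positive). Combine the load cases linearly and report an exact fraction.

Load 1 — uniform load w=8 kN/m over full span:
  M_1 = wx(L-x)/2 = 8·(24/5)·(6-(24/5))/2 = 576/25 kN·m
Load 2 — applied couple M₀=3 kN·m at a=2 m (b=L-a=4):
  M_2 = M₀x/L - M₀  [x>a] = 3·(24/5)/6 - 3 = -3/5 kN·m
Load 3 — triangular load w₀=-18 kN/m (0→w₀ over full span):
  M_3 = w₀Lx/6 - w₀x³/(6L) = (-18)·6·(24/5)/6 - (-18)·(24/5)³/(6·6) = -3888/125 kN·m
Superposition: M = Σ M_i = -1083/125 kN·m ≈ -8.664000 kN·m

M(24/5) = -1083/125 kN·m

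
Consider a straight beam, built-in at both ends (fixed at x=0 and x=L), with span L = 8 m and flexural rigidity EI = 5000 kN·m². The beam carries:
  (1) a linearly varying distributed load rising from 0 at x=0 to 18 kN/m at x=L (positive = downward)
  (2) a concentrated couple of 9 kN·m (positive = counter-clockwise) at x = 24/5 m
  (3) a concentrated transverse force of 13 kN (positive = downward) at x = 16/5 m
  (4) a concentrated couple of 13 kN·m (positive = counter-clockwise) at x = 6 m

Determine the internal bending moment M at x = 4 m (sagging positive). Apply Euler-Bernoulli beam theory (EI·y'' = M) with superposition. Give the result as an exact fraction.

Load 1 — triangular load w₀=18 kN/m (0→w₀ over full span):
  M_1 = 3w₀Lx/20 - w₀L²/30 - w₀x³/(6L) = 3·18·8·4/20 - 18·8²/30 - 18·4³/(6·8) = 24 kN·m
Load 2 — applied couple M₀=9 kN·m at a=24/5 m (b=L-a=16/5):
  M_2 = R_Ax - M_A  [x≤a] with R_A=81/50, M_A=72/25 = (81/50)·4 - (72/25) = 18/5 kN·m
Load 3 — point force P=13 kN at a=16/5 m (b=L-a=24/5):
  M_3 = Pa²(a+3b)(L-x)/L³ - Pa²b/L²  [x>a] = 13·(16/5)²·((16/5)+3·(24/5))·(8-4)/8³ - 13·(16/5)²·(24/5)/8² = 208/25 kN·m
Load 4 — applied couple M₀=13 kN·m at a=6 m (b=L-a=2):
  M_4 = R_Ax - M_A  [x≤a] with R_A=117/64, M_A=65/16 = (117/64)·4 - (65/16) = 13/4 kN·m
Superposition: M = Σ M_i = 3917/100 kN·m ≈ 39.170000 kN·m

M(4) = 3917/100 kN·m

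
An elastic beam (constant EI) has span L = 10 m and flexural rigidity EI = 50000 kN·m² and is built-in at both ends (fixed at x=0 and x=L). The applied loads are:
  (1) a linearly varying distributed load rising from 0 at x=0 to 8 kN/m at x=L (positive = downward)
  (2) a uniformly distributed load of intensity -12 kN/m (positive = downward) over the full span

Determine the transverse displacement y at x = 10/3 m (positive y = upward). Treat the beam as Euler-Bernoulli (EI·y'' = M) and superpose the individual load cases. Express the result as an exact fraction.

y(10/3) = 62/18225 m

Load 1 — triangular load w₀=8 kN/m (0→w₀ over full span):
  y_1 = -w₀x²(L-x)²(x+2L)/(120LEI) = -8·(10/3)²·(10-(10/3))²·((10/3)+2·10)/(120·10·50000) = -28/18225 m
Load 2 — uniform load w=-12 kN/m over full span:
  y_2 = -wx²(L-x)²/(24EI) = -(-12)·(10/3)²·(10-(10/3))²/(24·50000) = 2/405 m
Superposition: y = Σ y_i = 62/18225 m ≈ 0.003402 m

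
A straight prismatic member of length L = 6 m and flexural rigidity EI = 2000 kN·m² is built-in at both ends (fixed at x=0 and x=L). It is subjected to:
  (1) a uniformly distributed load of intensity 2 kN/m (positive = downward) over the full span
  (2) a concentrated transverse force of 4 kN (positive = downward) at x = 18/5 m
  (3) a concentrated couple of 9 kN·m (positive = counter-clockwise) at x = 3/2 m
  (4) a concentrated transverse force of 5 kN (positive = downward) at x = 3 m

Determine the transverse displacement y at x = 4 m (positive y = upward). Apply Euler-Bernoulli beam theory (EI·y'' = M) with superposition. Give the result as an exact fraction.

Load 1 — uniform load w=2 kN/m over full span:
  y_1 = -wx²(L-x)²/(24EI) = -2·4²·(6-4)²/(24·2000) = -1/375 m
Load 2 — point force P=4 kN at a=18/5 m (b=L-a=12/5):
  y_2 = -Pa²(L-x)²(3bL-(3b+a)(L-x))/(6L³EI)  [x>a] = -4·(18/5)²·(6-4)²·(3·(12/5)·6-(3·(12/5)+(18/5))·(6-4))/(6·6³·2000) = -27/15625 m
Load 3 — applied couple M₀=9 kN·m at a=3/2 m (b=L-a=9/2):
  y_3 = (R_Ax³/6 - M_Ax²/2 - M₀(x-a)²/2)/EI  [x>a] with R_A=27/16, M_A=-27/16 = ((27/16)·4³/6 - (-27/16)·4²/2 - 9·(4-(3/2))²/2)/2000 = 27/16000 m
Load 4 — point force P=5 kN at a=3 m (b=L-a=3):
  y_4 = -Pa²(L-x)²(3bL-(3b+a)(L-x))/(6L³EI)  [x>a] = -5·3²·(6-4)²·(3·3·6-(3·3+3)·(6-4))/(6·6³·2000) = -1/480 m
Superposition: y = Σ y_i = -9581/2000000 m ≈ -0.004790 m

y(4) = -9581/2000000 m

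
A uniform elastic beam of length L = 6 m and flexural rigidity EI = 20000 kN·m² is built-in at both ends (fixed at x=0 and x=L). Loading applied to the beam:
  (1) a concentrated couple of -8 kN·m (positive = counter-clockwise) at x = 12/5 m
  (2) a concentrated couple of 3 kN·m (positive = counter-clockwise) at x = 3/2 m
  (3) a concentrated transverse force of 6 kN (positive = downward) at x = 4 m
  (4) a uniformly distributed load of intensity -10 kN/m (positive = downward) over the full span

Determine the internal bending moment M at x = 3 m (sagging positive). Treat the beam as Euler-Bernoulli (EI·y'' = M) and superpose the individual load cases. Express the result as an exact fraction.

Load 1 — applied couple M₀=-8 kN·m at a=12/5 m (b=L-a=18/5):
  M_1 = R_Ax - M_A - M₀  [x>a] with R_A=-48/25, M_A=-24/25 = (-48/25)·3 - (-24/25) - (-8) = 16/5 kN·m
Load 2 — applied couple M₀=3 kN·m at a=3/2 m (b=L-a=9/2):
  M_2 = R_Ax - M_A - M₀  [x>a] with R_A=9/16, M_A=-9/16 = (9/16)·3 - (-9/16) - 3 = -3/4 kN·m
Load 3 — point force P=6 kN at a=4 m (b=L-a=2):
  M_3 = Pb²(3a+b)x/L³ - Pab²/L²  [x≤a] = 6·2²·(3·4+2)·3/6³ - 6·4·2²/6² = 2 kN·m
Load 4 — uniform load w=-10 kN/m over full span:
  M_4 = wLx/2 - wL²/12 - wx²/2 = (-10)·6·3/2 - (-10)·6²/12 - (-10)·3²/2 = -15 kN·m
Superposition: M = Σ M_i = -211/20 kN·m ≈ -10.550000 kN·m

M(3) = -211/20 kN·m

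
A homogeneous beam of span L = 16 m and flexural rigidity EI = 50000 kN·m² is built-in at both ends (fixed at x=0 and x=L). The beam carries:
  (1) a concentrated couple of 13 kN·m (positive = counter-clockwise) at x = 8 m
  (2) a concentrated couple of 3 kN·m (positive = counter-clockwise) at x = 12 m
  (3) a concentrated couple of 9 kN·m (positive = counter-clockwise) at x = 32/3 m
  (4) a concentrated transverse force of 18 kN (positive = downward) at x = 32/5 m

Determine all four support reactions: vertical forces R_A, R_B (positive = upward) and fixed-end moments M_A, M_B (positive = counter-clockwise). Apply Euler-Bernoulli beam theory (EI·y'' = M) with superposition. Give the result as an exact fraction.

Load 1 — applied couple M₀=13 kN·m at a=8 m (b=L-a=8):
  R_A = 6M₀ab/L³ = 6·13·8·8/16³ = 39/32 kN
  M_A = M₀b(2a-b)/L² = 13·8·(2·8-8)/16² = 13/4 kN·m
  R_B = -6M₀ab/L³ = -6·13·8·8/16³ = -39/32 kN
  M_B = M₀a(2b-a)/L² = 13·8·(2·8-8)/16² = 13/4 kN·m
Load 2 — applied couple M₀=3 kN·m at a=12 m (b=L-a=4):
  R_A = 6M₀ab/L³ = 6·3·12·4/16³ = 27/128 kN
  M_A = M₀b(2a-b)/L² = 3·4·(2·12-4)/16² = 15/16 kN·m
  R_B = -6M₀ab/L³ = -6·3·12·4/16³ = -27/128 kN
  M_B = M₀a(2b-a)/L² = 3·12·(2·4-12)/16² = -9/16 kN·m
Load 3 — applied couple M₀=9 kN·m at a=32/3 m (b=L-a=16/3):
  R_A = 6M₀ab/L³ = 6·9·(32/3)·(16/3)/16³ = 3/4 kN
  M_A = M₀b(2a-b)/L² = 9·(16/3)·(2·(32/3)-(16/3))/16² = 3 kN·m
  R_B = -6M₀ab/L³ = -6·9·(32/3)·(16/3)/16³ = -3/4 kN
  M_B = M₀a(2b-a)/L² = 9·(32/3)·(2·(16/3)-(32/3))/16² = 0 kN·m
Load 4 — point force P=18 kN at a=32/5 m (b=L-a=48/5):
  R_A = Pb²(3a+b)/L³ = 18·(48/5)²·(3·(32/5)+(48/5))/16³ = 1458/125 kN
  M_A = Pab²/L² = 18·(32/5)·(48/5)²/16² = 5184/125 kN·m
  R_B = Pa²(a+3b)/L³ = 18·(32/5)²·((32/5)+3·(48/5))/16³ = 792/125 kN
  M_B = -Pa²b/L² = -18·(32/5)²·(48/5)/16² = -3456/125 kN·m
Superposition: R_A = 221499/16000 kN, M_A = 97319/2000 kN·m, R_B = 66501/16000 kN, M_B = -49921/2000 kN·m

R_A = 221499/16000 kN, M_A = 97319/2000 kN·m, R_B = 66501/16000 kN, M_B = -49921/2000 kN·m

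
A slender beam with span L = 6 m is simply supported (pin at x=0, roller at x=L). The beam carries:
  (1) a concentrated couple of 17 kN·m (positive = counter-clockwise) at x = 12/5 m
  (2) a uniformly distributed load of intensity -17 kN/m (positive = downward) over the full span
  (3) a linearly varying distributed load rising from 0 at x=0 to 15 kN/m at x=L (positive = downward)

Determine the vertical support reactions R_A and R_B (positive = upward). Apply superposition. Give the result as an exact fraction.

R_A = -199/6 kN, R_B = -143/6 kN

Load 1 — applied couple M₀=17 kN·m at a=12/5 m (b=L-a=18/5):
  R_A = M₀/L = 17/6 kN
  R_B = -M₀/L = -17/6 kN
Load 2 — uniform load w=-17 kN/m over full span:
  R_A = wL/2 = (-17)·6/2 = -51 kN
  R_B = wL/2 = (-17)·6/2 = -51 kN
Load 3 — triangular load w₀=15 kN/m (0→w₀ over full span):
  R_A = w₀L/6 = 15·6/6 = 15 kN
  R_B = w₀L/3 = 15·6/3 = 30 kN
Superposition: R_A = -199/6 kN, R_B = -143/6 kN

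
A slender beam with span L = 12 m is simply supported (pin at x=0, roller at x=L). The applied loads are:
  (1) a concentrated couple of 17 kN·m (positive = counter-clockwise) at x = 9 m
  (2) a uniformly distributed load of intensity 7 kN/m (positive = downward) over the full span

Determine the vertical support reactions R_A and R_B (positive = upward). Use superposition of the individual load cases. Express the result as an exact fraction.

Load 1 — applied couple M₀=17 kN·m at a=9 m (b=L-a=3):
  R_A = M₀/L = 17/12 kN
  R_B = -M₀/L = -17/12 kN
Load 2 — uniform load w=7 kN/m over full span:
  R_A = wL/2 = 7·12/2 = 42 kN
  R_B = wL/2 = 7·12/2 = 42 kN
Superposition: R_A = 521/12 kN, R_B = 487/12 kN

R_A = 521/12 kN, R_B = 487/12 kN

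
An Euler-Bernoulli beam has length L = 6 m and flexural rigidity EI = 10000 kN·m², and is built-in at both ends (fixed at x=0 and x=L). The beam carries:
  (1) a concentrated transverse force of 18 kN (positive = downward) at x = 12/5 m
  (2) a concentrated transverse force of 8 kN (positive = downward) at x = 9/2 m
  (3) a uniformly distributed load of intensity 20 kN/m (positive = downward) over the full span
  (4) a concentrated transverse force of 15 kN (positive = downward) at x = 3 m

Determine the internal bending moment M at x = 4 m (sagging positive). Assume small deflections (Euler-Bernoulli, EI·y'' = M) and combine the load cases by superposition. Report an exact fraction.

M(4) = 7201/250 kN·m

Load 1 — point force P=18 kN at a=12/5 m (b=L-a=18/5):
  M_1 = Pa²(a+3b)(L-x)/L³ - Pa²b/L²  [x>a] = 18·(12/5)²·((12/5)+3·(18/5))·(6-4)/6³ - 18·(12/5)²·(18/5)/6² = 288/125 kN·m
Load 2 — point force P=8 kN at a=9/2 m (b=L-a=3/2):
  M_2 = Pb²(3a+b)x/L³ - Pab²/L²  [x≤a] = 8·(3/2)²·(3·(9/2)+(3/2))·4/6³ - 8·(9/2)·(3/2)²/6² = 11/4 kN·m
Load 3 — uniform load w=20 kN/m over full span:
  M_3 = wLx/2 - wL²/12 - wx²/2 = 20·6·4/2 - 20·6²/12 - 20·4²/2 = 20 kN·m
Load 4 — point force P=15 kN at a=3 m (b=L-a=3):
  M_4 = Pa²(a+3b)(L-x)/L³ - Pa²b/L²  [x>a] = 15·3²·(3+3·3)·(6-4)/6³ - 15·3²·3/6² = 15/4 kN·m
Superposition: M = Σ M_i = 7201/250 kN·m ≈ 28.804000 kN·m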